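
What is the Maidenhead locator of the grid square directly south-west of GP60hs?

Longitude subsquare h = 7; −1 → 6 = g.
Latitude subsquare s = 18; −1 → 17 = r.

GP60gr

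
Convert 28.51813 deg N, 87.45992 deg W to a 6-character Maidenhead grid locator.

Add 180° to longitude and 90° to latitude: 92.5401, 118.5181.
Field: 92.5401/20 → 4 → E, 118.5181/10 → 11 → L; chars EL.
Square: 12.5401/2 → 6, 8.5181/1 → 8; chars 68.
Subsquare: 0.5401/0.0833333 → 6 → g, 0.5181/0.0416667 → 12 → m; chars gm.

EL68gm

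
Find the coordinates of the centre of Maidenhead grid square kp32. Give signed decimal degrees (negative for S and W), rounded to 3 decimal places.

Field K=10, P=15: +10·20° lon, +15·10° lat → SW at lon 20°, lat 60°.
Square 3, 2: +3·2° lon, +2·1° lat → SW at lon 26°, lat 62°.
Cell spans 2° lon × 1° lat. Centre is SW corner plus half of each.
latitude 62.500, longitude 27.000.

62.500, 27.000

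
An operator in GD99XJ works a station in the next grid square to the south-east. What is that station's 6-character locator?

HD09ai

Longitude subsquare x = 23; +1 → 24, wraps to 0 = a, carry into square.
Longitude square 9; +1 → 10, wraps to 0, carry into field.
Longitude field G = 6; +1 → 7 = H.
Latitude subsquare j = 9; −1 → 8 = i.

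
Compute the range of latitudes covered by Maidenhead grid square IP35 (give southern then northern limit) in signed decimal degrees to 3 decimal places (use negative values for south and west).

65.000, 66.000

Field I=8, P=15: +8·20° lon, +15·10° lat → SW at lon -20°, lat 60°.
Square 3, 5: +3·2° lon, +5·1° lat → SW at lon -14°, lat 65°.
Cell spans 2° lon × 1° lat.
south 65.000, north 66.000.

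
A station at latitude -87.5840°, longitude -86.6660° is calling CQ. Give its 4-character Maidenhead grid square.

Shift to the Maidenhead origin (180°W, 90°S): lon 93.33, lat 2.42.
Field: lon ⌊93.33/20⌋ = 4 → E; lat ⌊2.42/10⌋ = 0 → A.
Square: lon ⌊13.33/2⌋ = 6; lat ⌊2.42/1⌋ = 2.

EA62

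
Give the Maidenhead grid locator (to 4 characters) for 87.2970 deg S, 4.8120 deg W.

IA72

Offset from 180°W / 90°S: lon 175.19°, lat 2.70°.
Field (20°×10°, letters A–R): lon ⌊175.19/20⌋ = 8 → I; lat ⌊2.70/10⌋ = 0 → A.
Square (2°×1°, digits 0–9): lon ⌊15.19/2⌋ = 7; lat ⌊2.70/1⌋ = 2.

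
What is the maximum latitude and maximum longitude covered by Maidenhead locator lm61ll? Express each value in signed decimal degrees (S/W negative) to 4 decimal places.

31.5000, 53.0000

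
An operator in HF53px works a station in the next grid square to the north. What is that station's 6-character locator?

HF54pa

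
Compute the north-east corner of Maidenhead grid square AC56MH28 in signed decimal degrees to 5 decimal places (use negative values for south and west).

Field A=0, C=2: +0·20° lon, +2·10° lat → SW at lon -180°, lat -70°.
Square 5, 6: +5·2° lon, +6·1° lat → SW at lon -170°, lat -64°.
Subsquare m=12, h=7: +12·0.0833333° lon, +7·0.0416667° lat → SW at lon -169°, lat -63.7083°.
Extended square 2, 8: +2·0.00833333° lon, +8·0.00416667° lat → SW at lon -168.983°, lat -63.675°.
Cell spans 0.00833333° lon × 0.00416667° lat. NE corner is SW corner plus one full cell.
latitude -63.67083, longitude -168.97500.

-63.67083, -168.97500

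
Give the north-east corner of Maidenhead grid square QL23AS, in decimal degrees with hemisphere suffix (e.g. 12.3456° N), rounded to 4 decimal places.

Field Q=16, L=11: +16·20° lon, +11·10° lat → SW at lon 140°, lat 20°.
Square 2, 3: +2·2° lon, +3·1° lat → SW at lon 144°, lat 23°.
Subsquare a=0, s=18: +0·0.0833333° lon, +18·0.0416667° lat → SW at lon 144°, lat 23.75°.
Cell spans 0.0833333° lon × 0.0416667° lat. NE corner is SW corner plus one full cell.
latitude 23.7917° N, longitude 144.0833° E.

23.7917° N, 144.0833° E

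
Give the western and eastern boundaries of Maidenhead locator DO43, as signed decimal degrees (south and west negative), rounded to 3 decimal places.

Field D=3, O=14: +3·20° lon, +14·10° lat → SW at lon -120°, lat 50°.
Square 4, 3: +4·2° lon, +3·1° lat → SW at lon -112°, lat 53°.
Cell spans 2° lon × 1° lat.
west -112.000, east -110.000.

-112.000, -110.000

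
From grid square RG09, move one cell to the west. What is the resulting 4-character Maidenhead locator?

Longitude square 0; −1 → -1, wraps to 9, carry into field.
Longitude field R = 17; −1 → 16 = Q.
The latitude characters are unchanged.

QG99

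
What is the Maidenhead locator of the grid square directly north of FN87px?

Latitude subsquare x = 23; +1 → 24, wraps to 0 = a, carry into square.
Latitude square 7; +1 → 8.
The longitude characters are unchanged.

FN88pa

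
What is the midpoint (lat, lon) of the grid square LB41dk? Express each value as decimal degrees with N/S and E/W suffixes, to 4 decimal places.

Field L=11, B=1: +11·20° lon, +1·10° lat → SW at lon 40°, lat -80°.
Square 4, 1: +4·2° lon, +1·1° lat → SW at lon 48°, lat -79°.
Subsquare d=3, k=10: +3·0.0833333° lon, +10·0.0416667° lat → SW at lon 48.25°, lat -78.5833°.
Cell spans 0.0833333° lon × 0.0416667° lat. Centre is SW corner plus half of each.
latitude 78.5625° S, longitude 48.2917° E.

78.5625° S, 48.2917° E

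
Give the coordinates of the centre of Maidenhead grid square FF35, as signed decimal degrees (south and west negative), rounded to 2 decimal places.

-34.50, -73.00

Field F=5, F=5: +5·20° lon, +5·10° lat → SW at lon -80°, lat -40°.
Square 3, 5: +3·2° lon, +5·1° lat → SW at lon -74°, lat -35°.
Cell spans 2° lon × 1° lat. Centre is SW corner plus half of each.
latitude -34.50, longitude -73.00.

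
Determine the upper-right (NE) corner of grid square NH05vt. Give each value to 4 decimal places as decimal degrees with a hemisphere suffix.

14.1667° S, 81.8333° E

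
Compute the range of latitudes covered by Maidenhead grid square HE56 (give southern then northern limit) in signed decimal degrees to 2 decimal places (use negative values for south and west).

Field H=7, E=4: +7·20° lon, +4·10° lat → SW at lon -40°, lat -50°.
Square 5, 6: +5·2° lon, +6·1° lat → SW at lon -30°, lat -44°.
Cell spans 2° lon × 1° lat.
south -44.00, north -43.00.

-44.00, -43.00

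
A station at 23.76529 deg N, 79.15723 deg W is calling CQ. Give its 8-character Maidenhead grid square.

FL03ks13

Offset from 180°W / 90°S: lon 100.84277°, lat 113.76529°.
Field (20°×10°, letters A–R): 100.84277/20 → 5 → F, 113.76529/10 → 11 → L; chars FL.
Square (2°×1°, digits 0–9): 0.84277/2 → 0, 3.76529/1 → 3; chars 03.
Subsquare (5′×2.5′, letters a–x): 0.84277/0.0833333 → 10 → k, 0.76529/0.0416667 → 18 → s; chars ks.
Extended square (30″×15″, digits 0–9): 0.00944/0.00833333 → 1, 0.01529/0.00416667 → 3; chars 13.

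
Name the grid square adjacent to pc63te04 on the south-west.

PC63se93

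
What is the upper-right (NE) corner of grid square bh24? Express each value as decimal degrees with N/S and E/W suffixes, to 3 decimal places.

15.000° S, 154.000° W

Field B=1, H=7: +1·20° lon, +7·10° lat → SW at lon -160°, lat -20°.
Square 2, 4: +2·2° lon, +4·1° lat → SW at lon -156°, lat -16°.
Cell spans 2° lon × 1° lat. NE corner is SW corner plus one full cell.
latitude 15.000° S, longitude 154.000° W.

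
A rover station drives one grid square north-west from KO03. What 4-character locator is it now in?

Longitude square 0; −1 → -1, wraps to 9, carry into field.
Longitude field K = 10; −1 → 9 = J.
Latitude square 3; +1 → 4.

JO94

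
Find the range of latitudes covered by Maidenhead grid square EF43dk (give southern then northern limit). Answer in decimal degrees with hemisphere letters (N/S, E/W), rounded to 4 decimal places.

36.5833° S, 36.5417° S

Field E=4, F=5: +4·20° lon, +5·10° lat → SW at lon -100°, lat -40°.
Square 4, 3: +4·2° lon, +3·1° lat → SW at lon -92°, lat -37°.
Subsquare d=3, k=10: +3·0.0833333° lon, +10·0.0416667° lat → SW at lon -91.75°, lat -36.5833°.
Cell spans 0.0833333° lon × 0.0416667° lat.
south 36.5833° S, north 36.5417° S.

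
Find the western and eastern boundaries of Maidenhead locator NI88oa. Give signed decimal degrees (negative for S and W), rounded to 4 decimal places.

Field N=13, I=8: +13·20° lon, +8·10° lat → SW at lon 80°, lat -10°.
Square 8, 8: +8·2° lon, +8·1° lat → SW at lon 96°, lat -2°.
Subsquare o=14, a=0: +14·0.0833333° lon, +0·0.0416667° lat → SW at lon 97.1667°, lat -2°.
Cell spans 0.0833333° lon × 0.0416667° lat.
west 97.1667, east 97.2500.

97.1667, 97.2500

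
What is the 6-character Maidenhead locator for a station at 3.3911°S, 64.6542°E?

MI26ho

Shift to the Maidenhead origin (180°W, 90°S): lon 244.6542, lat 86.6089.
Field: 244.6542/20 → 12 → M, 86.6089/10 → 8 → I; chars MI.
Square: 4.6542/2 → 2, 6.6089/1 → 6; chars 26.
Subsquare: 0.6542/0.0833333 → 7 → h, 0.6089/0.0416667 → 14 → o; chars ho.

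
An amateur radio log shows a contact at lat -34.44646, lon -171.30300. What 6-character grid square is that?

Add 180° to longitude and 90° to latitude: 8.6970, 55.5535.
Field (20°×10°, letters A–R): lon ⌊8.6970/20⌋ = 0 → A; lat ⌊55.5535/10⌋ = 5 → F.
Square (2°×1°, digits 0–9): lon ⌊8.6970/2⌋ = 4; lat ⌊5.5535/1⌋ = 5.
Subsquare (5′×2.5′, letters a–x): lon ⌊0.6970/0.0833333⌋ = 8 → i; lat ⌊0.5535/0.0416667⌋ = 13 → n.

AF45in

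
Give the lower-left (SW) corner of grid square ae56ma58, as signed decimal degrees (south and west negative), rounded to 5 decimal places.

-43.96667, -168.95833

Field A=0, E=4: +0·20° lon, +4·10° lat → SW at lon -180°, lat -50°.
Square 5, 6: +5·2° lon, +6·1° lat → SW at lon -170°, lat -44°.
Subsquare m=12, a=0: +12·0.0833333° lon, +0·0.0416667° lat → SW at lon -169°, lat -44°.
Extended square 5, 8: +5·0.00833333° lon, +8·0.00416667° lat → SW at lon -168.958°, lat -43.9667°.
latitude -43.96667, longitude -168.95833.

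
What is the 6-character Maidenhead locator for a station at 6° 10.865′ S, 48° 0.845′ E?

LI43at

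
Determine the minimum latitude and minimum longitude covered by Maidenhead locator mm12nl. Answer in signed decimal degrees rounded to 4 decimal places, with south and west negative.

Field M=12, M=12: +12·20° lon, +12·10° lat → SW at lon 60°, lat 30°.
Square 1, 2: +1·2° lon, +2·1° lat → SW at lon 62°, lat 32°.
Subsquare n=13, l=11: +13·0.0833333° lon, +11·0.0416667° lat → SW at lon 63.0833°, lat 32.4583°.
latitude 32.4583, longitude 63.0833.

32.4583, 63.0833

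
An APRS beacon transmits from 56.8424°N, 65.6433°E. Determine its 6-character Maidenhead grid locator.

MO26tu

Shift to the Maidenhead origin (180°W, 90°S): lon 245.6433, lat 146.8424.
Field (20°×10°, letters A–R): lon ⌊245.6433/20⌋ = 12 → M; lat ⌊146.8424/10⌋ = 14 → O.
Square (2°×1°, digits 0–9): lon ⌊5.6433/2⌋ = 2; lat ⌊6.8424/1⌋ = 6.
Subsquare (5′×2.5′, letters a–x): lon ⌊1.6433/0.0833333⌋ = 19 → t; lat ⌊0.8424/0.0416667⌋ = 20 → u.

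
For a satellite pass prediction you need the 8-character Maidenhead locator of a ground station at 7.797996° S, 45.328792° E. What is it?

LI22pe98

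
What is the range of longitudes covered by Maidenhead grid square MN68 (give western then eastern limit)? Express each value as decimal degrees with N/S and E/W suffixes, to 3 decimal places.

72.000° E, 74.000° E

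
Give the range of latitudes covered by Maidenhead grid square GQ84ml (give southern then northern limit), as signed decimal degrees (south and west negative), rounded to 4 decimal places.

74.4583, 74.5000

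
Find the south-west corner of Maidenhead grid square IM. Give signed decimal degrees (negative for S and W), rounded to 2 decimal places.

Field I=8, M=12: +8·20° lon, +12·10° lat → SW at lon -20°, lat 30°.
latitude 30.00, longitude -20.00.

30.00, -20.00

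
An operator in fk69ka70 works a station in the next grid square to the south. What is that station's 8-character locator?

Latitude extended square 0; −1 → -1, wraps to 9, carry into subsquare.
Latitude subsquare a = 0; −1 → -1, wraps to 23 = x, carry into square.
Latitude square 9; −1 → 8.
The longitude characters are unchanged.

FK68kx79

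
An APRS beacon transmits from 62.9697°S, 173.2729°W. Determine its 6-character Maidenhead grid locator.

AC37ia

Shift to the Maidenhead origin (180°W, 90°S): lon 6.7271, lat 27.0303.
Field: lon ⌊6.7271/20⌋ = 0 → A; lat ⌊27.0303/10⌋ = 2 → C.
Square: lon ⌊6.7271/2⌋ = 3; lat ⌊7.0303/1⌋ = 7.
Subsquare: lon ⌊0.7271/0.0833333⌋ = 8 → i; lat ⌊0.0303/0.0416667⌋ = 0 → a.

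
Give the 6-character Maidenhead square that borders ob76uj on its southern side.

Latitude subsquare j = 9; −1 → 8 = i.
The longitude characters are unchanged.

OB76ui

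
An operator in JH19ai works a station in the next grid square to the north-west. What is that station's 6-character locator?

JH09xj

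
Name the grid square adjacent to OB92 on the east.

PB02

Longitude square 9; +1 → 10, wraps to 0, carry into field.
Longitude field O = 14; +1 → 15 = P.
The latitude characters are unchanged.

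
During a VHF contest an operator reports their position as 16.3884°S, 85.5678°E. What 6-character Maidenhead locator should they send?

NH23so

Shift to the Maidenhead origin (180°W, 90°S): lon 265.5678, lat 73.6116.
Field: 265.5678/20 → 13 → N, 73.6116/10 → 7 → H; chars NH.
Square: 5.5678/2 → 2, 3.6116/1 → 3; chars 23.
Subsquare: 1.5678/0.0833333 → 18 → s, 0.6116/0.0416667 → 14 → o; chars so.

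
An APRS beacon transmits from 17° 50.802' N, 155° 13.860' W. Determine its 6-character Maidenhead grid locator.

BK27ju

Add 180° to longitude and 90° to latitude: 24.7690, 107.8467.
Field: lon ⌊24.7690/20⌋ = 1 → B; lat ⌊107.8467/10⌋ = 10 → K.
Square: lon ⌊4.7690/2⌋ = 2; lat ⌊7.8467/1⌋ = 7.
Subsquare: lon ⌊0.7690/0.0833333⌋ = 9 → j; lat ⌊0.8467/0.0416667⌋ = 20 → u.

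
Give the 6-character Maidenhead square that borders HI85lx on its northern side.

HI86la

Latitude subsquare x = 23; +1 → 24, wraps to 0 = a, carry into square.
Latitude square 5; +1 → 6.
The longitude characters are unchanged.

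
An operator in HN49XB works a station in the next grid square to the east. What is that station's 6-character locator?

Longitude subsquare x = 23; +1 → 24, wraps to 0 = a, carry into square.
Longitude square 4; +1 → 5.
The latitude characters are unchanged.

HN59ab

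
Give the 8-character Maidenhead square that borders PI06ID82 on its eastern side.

Longitude extended square 8; +1 → 9.
The latitude characters are unchanged.

PI06id92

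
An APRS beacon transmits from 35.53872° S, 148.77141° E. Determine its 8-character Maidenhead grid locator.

Offset from 180°W / 90°S: lon 328.77141°, lat 54.46128°.
Field: lon ⌊328.77141/20⌋ = 16 → Q; lat ⌊54.46128/10⌋ = 5 → F.
Square: lon ⌊8.77141/2⌋ = 4; lat ⌊4.46128/1⌋ = 4.
Subsquare: lon ⌊0.77141/0.0833333⌋ = 9 → j; lat ⌊0.46128/0.0416667⌋ = 11 → l.
Extended square: lon ⌊0.02141/0.00833333⌋ = 2; lat ⌊0.00295/0.00416667⌋ = 0.

QF44jl20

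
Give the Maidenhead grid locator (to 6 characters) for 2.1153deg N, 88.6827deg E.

Offset from 180°W / 90°S: lon 268.6827°, lat 92.1153°.
Field: 268.6827/20 → 13 → N, 92.1153/10 → 9 → J; chars NJ.
Square: 8.6827/2 → 4, 2.1153/1 → 2; chars 42.
Subsquare: 0.6827/0.0833333 → 8 → i, 0.1153/0.0416667 → 2 → c; chars ic.

NJ42ic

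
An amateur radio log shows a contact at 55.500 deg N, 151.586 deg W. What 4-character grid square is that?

BO45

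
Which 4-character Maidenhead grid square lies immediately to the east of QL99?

Longitude square 9; +1 → 10, wraps to 0, carry into field.
Longitude field Q = 16; +1 → 17 = R.
The latitude characters are unchanged.

RL09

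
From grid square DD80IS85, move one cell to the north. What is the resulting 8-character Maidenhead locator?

DD80is86

Latitude extended square 5; +1 → 6.
The longitude characters are unchanged.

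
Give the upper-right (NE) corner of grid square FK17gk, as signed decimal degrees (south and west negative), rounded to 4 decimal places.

Field F=5, K=10: +5·20° lon, +10·10° lat → SW at lon -80°, lat 10°.
Square 1, 7: +1·2° lon, +7·1° lat → SW at lon -78°, lat 17°.
Subsquare g=6, k=10: +6·0.0833333° lon, +10·0.0416667° lat → SW at lon -77.5°, lat 17.4167°.
Cell spans 0.0833333° lon × 0.0416667° lat. NE corner is SW corner plus one full cell.
latitude 17.4583, longitude -77.4167.

17.4583, -77.4167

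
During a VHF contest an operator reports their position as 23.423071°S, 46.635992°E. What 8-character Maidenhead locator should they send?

Shift to the Maidenhead origin (180°W, 90°S): lon 226.63599, lat 66.57693.
Field (20°×10°, letters A–R): 226.63599/20 → 11 → L, 66.57693/10 → 6 → G; chars LG.
Square (2°×1°, digits 0–9): 6.63599/2 → 3, 6.57693/1 → 6; chars 36.
Subsquare (5′×2.5′, letters a–x): 0.63599/0.0833333 → 7 → h, 0.57693/0.0416667 → 13 → n; chars hn.
Extended square (30″×15″, digits 0–9): 0.05266/0.00833333 → 6, 0.03526/0.00416667 → 8; chars 68.

LG36hn68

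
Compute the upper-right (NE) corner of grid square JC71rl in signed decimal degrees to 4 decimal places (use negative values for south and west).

-68.5000, 15.5000

Field J=9, C=2: +9·20° lon, +2·10° lat → SW at lon 0°, lat -70°.
Square 7, 1: +7·2° lon, +1·1° lat → SW at lon 14°, lat -69°.
Subsquare r=17, l=11: +17·0.0833333° lon, +11·0.0416667° lat → SW at lon 15.4167°, lat -68.5417°.
Cell spans 0.0833333° lon × 0.0416667° lat. NE corner is SW corner plus one full cell.
latitude -68.5000, longitude 15.5000.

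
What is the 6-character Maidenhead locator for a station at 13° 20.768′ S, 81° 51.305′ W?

Offset from 180°W / 90°S: lon 98.1449°, lat 76.6539°.
Field: lon ⌊98.1449/20⌋ = 4 → E; lat ⌊76.6539/10⌋ = 7 → H.
Square: lon ⌊18.1449/2⌋ = 9; lat ⌊6.6539/1⌋ = 6.
Subsquare: lon ⌊0.1449/0.0833333⌋ = 1 → b; lat ⌊0.6539/0.0416667⌋ = 15 → p.

EH96bp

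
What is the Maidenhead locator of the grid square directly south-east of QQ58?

Longitude square 5; +1 → 6.
Latitude square 8; −1 → 7.

QQ67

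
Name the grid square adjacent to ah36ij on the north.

AH36ik

Latitude subsquare j = 9; +1 → 10 = k.
The longitude characters are unchanged.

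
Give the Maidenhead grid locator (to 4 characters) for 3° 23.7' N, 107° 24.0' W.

DJ63

Offset from 180°W / 90°S: lon 72.60°, lat 93.39°.
Field (20°×10°, letters A–R): lon ⌊72.60/20⌋ = 3 → D; lat ⌊93.39/10⌋ = 9 → J.
Square (2°×1°, digits 0–9): lon ⌊12.60/2⌋ = 6; lat ⌊3.39/1⌋ = 3.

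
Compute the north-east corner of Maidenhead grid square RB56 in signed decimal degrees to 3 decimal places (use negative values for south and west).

-73.000, 172.000

Field R=17, B=1: +17·20° lon, +1·10° lat → SW at lon 160°, lat -80°.
Square 5, 6: +5·2° lon, +6·1° lat → SW at lon 170°, lat -74°.
Cell spans 2° lon × 1° lat. NE corner is SW corner plus one full cell.
latitude -73.000, longitude 172.000.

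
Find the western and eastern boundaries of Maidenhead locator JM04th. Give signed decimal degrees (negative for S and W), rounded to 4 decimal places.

Field J=9, M=12: +9·20° lon, +12·10° lat → SW at lon 0°, lat 30°.
Square 0, 4: +0·2° lon, +4·1° lat → SW at lon 0°, lat 34°.
Subsquare t=19, h=7: +19·0.0833333° lon, +7·0.0416667° lat → SW at lon 1.58333°, lat 34.2917°.
Cell spans 0.0833333° lon × 0.0416667° lat.
west 1.5833, east 1.6667.

1.5833, 1.6667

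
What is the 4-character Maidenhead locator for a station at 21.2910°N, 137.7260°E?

PL81

Shift to the Maidenhead origin (180°W, 90°S): lon 317.73, lat 111.29.
Field: lon ⌊317.73/20⌋ = 15 → P; lat ⌊111.29/10⌋ = 11 → L.
Square: lon ⌊17.73/2⌋ = 8; lat ⌊1.29/1⌋ = 1.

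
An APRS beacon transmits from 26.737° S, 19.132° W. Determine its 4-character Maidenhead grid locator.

Offset from 180°W / 90°S: lon 160.87°, lat 63.26°.
Field: 160.87/20 → 8 → I, 63.26/10 → 6 → G; chars IG.
Square: 0.87/2 → 0, 3.26/1 → 3; chars 03.

IG03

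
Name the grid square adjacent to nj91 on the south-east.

OJ00

Longitude square 9; +1 → 10, wraps to 0, carry into field.
Longitude field N = 13; +1 → 14 = O.
Latitude square 1; −1 → 0.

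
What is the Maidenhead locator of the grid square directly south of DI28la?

DI27lx

Latitude subsquare a = 0; −1 → -1, wraps to 23 = x, carry into square.
Latitude square 8; −1 → 7.
The longitude characters are unchanged.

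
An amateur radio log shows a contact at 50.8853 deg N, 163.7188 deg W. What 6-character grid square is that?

AO80dv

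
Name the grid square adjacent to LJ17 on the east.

LJ27

Longitude square 1; +1 → 2.
The latitude characters are unchanged.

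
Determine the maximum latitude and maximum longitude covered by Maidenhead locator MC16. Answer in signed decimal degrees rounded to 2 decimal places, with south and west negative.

Field M=12, C=2: +12·20° lon, +2·10° lat → SW at lon 60°, lat -70°.
Square 1, 6: +1·2° lon, +6·1° lat → SW at lon 62°, lat -64°.
Cell spans 2° lon × 1° lat. NE corner is SW corner plus one full cell.
latitude -63.00, longitude 64.00.

-63.00, 64.00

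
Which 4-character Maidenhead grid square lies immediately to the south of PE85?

Latitude square 5; −1 → 4.
The longitude characters are unchanged.

PE84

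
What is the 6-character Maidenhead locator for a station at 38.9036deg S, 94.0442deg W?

EF21xc

Offset from 180°W / 90°S: lon 85.9558°, lat 51.0964°.
Field: lon ⌊85.9558/20⌋ = 4 → E; lat ⌊51.0964/10⌋ = 5 → F.
Square: lon ⌊5.9558/2⌋ = 2; lat ⌊1.0964/1⌋ = 1.
Subsquare: lon ⌊1.9558/0.0833333⌋ = 23 → x; lat ⌊0.0964/0.0416667⌋ = 2 → c.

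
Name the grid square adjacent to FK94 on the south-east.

GK03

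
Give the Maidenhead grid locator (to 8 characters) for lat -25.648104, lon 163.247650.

RG14oi94

Offset from 180°W / 90°S: lon 343.24765°, lat 64.35190°.
Field: lon ⌊343.24765/20⌋ = 17 → R; lat ⌊64.35190/10⌋ = 6 → G.
Square: lon ⌊3.24765/2⌋ = 1; lat ⌊4.35190/1⌋ = 4.
Subsquare: lon ⌊1.24765/0.0833333⌋ = 14 → o; lat ⌊0.35190/0.0416667⌋ = 8 → i.
Extended square: lon ⌊0.08098/0.00833333⌋ = 9; lat ⌊0.01856/0.00416667⌋ = 4.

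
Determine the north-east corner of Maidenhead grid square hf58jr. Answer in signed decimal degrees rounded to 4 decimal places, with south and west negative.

-31.2500, -29.1667

Field H=7, F=5: +7·20° lon, +5·10° lat → SW at lon -40°, lat -40°.
Square 5, 8: +5·2° lon, +8·1° lat → SW at lon -30°, lat -32°.
Subsquare j=9, r=17: +9·0.0833333° lon, +17·0.0416667° lat → SW at lon -29.25°, lat -31.2917°.
Cell spans 0.0833333° lon × 0.0416667° lat. NE corner is SW corner plus one full cell.
latitude -31.2500, longitude -29.1667.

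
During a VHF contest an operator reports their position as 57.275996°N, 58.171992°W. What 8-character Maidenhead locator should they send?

Offset from 180°W / 90°S: lon 121.82801°, lat 147.27600°.
Field (20°×10°, letters A–R): 121.82801/20 → 6 → G, 147.27600/10 → 14 → O; chars GO.
Square (2°×1°, digits 0–9): 1.82801/2 → 0, 7.27600/1 → 7; chars 07.
Subsquare (5′×2.5′, letters a–x): 1.82801/0.0833333 → 21 → v, 0.27600/0.0416667 → 6 → g; chars vg.
Extended square (30″×15″, digits 0–9): 0.07801/0.00833333 → 9, 0.02600/0.00416667 → 6; chars 96.

GO07vg96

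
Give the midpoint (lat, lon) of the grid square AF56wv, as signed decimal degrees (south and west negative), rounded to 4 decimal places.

Field A=0, F=5: +0·20° lon, +5·10° lat → SW at lon -180°, lat -40°.
Square 5, 6: +5·2° lon, +6·1° lat → SW at lon -170°, lat -34°.
Subsquare w=22, v=21: +22·0.0833333° lon, +21·0.0416667° lat → SW at lon -168.167°, lat -33.125°.
Cell spans 0.0833333° lon × 0.0416667° lat. Centre is SW corner plus half of each.
latitude -33.1042, longitude -168.1250.

-33.1042, -168.1250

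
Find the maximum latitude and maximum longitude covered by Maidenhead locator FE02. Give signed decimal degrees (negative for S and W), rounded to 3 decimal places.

-47.000, -78.000

Field F=5, E=4: +5·20° lon, +4·10° lat → SW at lon -80°, lat -50°.
Square 0, 2: +0·2° lon, +2·1° lat → SW at lon -80°, lat -48°.
Cell spans 2° lon × 1° lat. NE corner is SW corner plus one full cell.
latitude -47.000, longitude -78.000.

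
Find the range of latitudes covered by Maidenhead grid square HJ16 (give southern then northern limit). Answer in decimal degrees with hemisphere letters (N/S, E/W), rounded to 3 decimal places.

6.000° N, 7.000° N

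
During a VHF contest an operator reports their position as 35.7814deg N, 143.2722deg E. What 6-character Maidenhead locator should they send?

Offset from 180°W / 90°S: lon 323.2722°, lat 125.7814°.
Field: 323.2722/20 → 16 → Q, 125.7814/10 → 12 → M; chars QM.
Square: 3.2722/2 → 1, 5.7814/1 → 5; chars 15.
Subsquare: 1.2722/0.0833333 → 15 → p, 0.7814/0.0416667 → 18 → s; chars ps.

QM15ps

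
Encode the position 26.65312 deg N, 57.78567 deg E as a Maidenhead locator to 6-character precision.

Add 180° to longitude and 90° to latitude: 237.7857, 116.6531.
Field (20°×10°, letters A–R): 237.7857/20 → 11 → L, 116.6531/10 → 11 → L; chars LL.
Square (2°×1°, digits 0–9): 17.7857/2 → 8, 6.6531/1 → 6; chars 86.
Subsquare (5′×2.5′, letters a–x): 1.7857/0.0833333 → 21 → v, 0.6531/0.0416667 → 15 → p; chars vp.

LL86vp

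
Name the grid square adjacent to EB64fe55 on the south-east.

Longitude extended square 5; +1 → 6.
Latitude extended square 5; −1 → 4.

EB64fe64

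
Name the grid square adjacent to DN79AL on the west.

DN69xl

Longitude subsquare a = 0; −1 → -1, wraps to 23 = x, carry into square.
Longitude square 7; −1 → 6.
The latitude characters are unchanged.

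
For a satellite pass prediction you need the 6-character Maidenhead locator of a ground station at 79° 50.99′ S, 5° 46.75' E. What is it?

Add 180° to longitude and 90° to latitude: 185.7792, 10.1502.
Field: lon ⌊185.7792/20⌋ = 9 → J; lat ⌊10.1502/10⌋ = 1 → B.
Square: lon ⌊5.7792/2⌋ = 2; lat ⌊0.1502/1⌋ = 0.
Subsquare: lon ⌊1.7792/0.0833333⌋ = 21 → v; lat ⌊0.1502/0.0416667⌋ = 3 → d.

JB20vd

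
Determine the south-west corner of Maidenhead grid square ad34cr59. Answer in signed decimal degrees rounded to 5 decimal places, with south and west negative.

-55.25417, -173.79167

Field A=0, D=3: +0·20° lon, +3·10° lat → SW at lon -180°, lat -60°.
Square 3, 4: +3·2° lon, +4·1° lat → SW at lon -174°, lat -56°.
Subsquare c=2, r=17: +2·0.0833333° lon, +17·0.0416667° lat → SW at lon -173.833°, lat -55.2917°.
Extended square 5, 9: +5·0.00833333° lon, +9·0.00416667° lat → SW at lon -173.792°, lat -55.2542°.
latitude -55.25417, longitude -173.79167.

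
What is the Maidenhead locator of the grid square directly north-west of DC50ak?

Longitude subsquare a = 0; −1 → -1, wraps to 23 = x, carry into square.
Longitude square 5; −1 → 4.
Latitude subsquare k = 10; +1 → 11 = l.

DC40xl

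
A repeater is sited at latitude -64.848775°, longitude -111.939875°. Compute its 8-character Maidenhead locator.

Add 180° to longitude and 90° to latitude: 68.06012, 25.15122.
Field: 68.06012/20 → 3 → D, 25.15122/10 → 2 → C; chars DC.
Square: 8.06012/2 → 4, 5.15122/1 → 5; chars 45.
Subsquare: 0.06012/0.0833333 → 0 → a, 0.15122/0.0416667 → 3 → d; chars ad.
Extended square: 0.06012/0.00833333 → 7, 0.02622/0.00416667 → 6; chars 76.

DC45ad76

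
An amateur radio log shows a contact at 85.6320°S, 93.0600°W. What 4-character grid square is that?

Offset from 180°W / 90°S: lon 86.94°, lat 4.37°.
Field (20°×10°, letters A–R): lon ⌊86.94/20⌋ = 4 → E; lat ⌊4.37/10⌋ = 0 → A.
Square (2°×1°, digits 0–9): lon ⌊6.94/2⌋ = 3; lat ⌊4.37/1⌋ = 4.

EA34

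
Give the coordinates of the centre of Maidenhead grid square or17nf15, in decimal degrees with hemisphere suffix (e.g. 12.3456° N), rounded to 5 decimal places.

87.23125° N, 103.09583° E

Field O=14, R=17: +14·20° lon, +17·10° lat → SW at lon 100°, lat 80°.
Square 1, 7: +1·2° lon, +7·1° lat → SW at lon 102°, lat 87°.
Subsquare n=13, f=5: +13·0.0833333° lon, +5·0.0416667° lat → SW at lon 103.083°, lat 87.2083°.
Extended square 1, 5: +1·0.00833333° lon, +5·0.00416667° lat → SW at lon 103.092°, lat 87.2292°.
Cell spans 0.00833333° lon × 0.00416667° lat. Centre is SW corner plus half of each.
latitude 87.23125° N, longitude 103.09583° E.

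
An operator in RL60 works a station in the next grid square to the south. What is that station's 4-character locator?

RK69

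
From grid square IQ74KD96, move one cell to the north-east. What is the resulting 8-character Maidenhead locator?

Longitude extended square 9; +1 → 10, wraps to 0, carry into subsquare.
Longitude subsquare k = 10; +1 → 11 = l.
Latitude extended square 6; +1 → 7.

IQ74ld07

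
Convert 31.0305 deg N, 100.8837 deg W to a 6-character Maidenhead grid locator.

DM91na

Add 180° to longitude and 90° to latitude: 79.1163, 121.0305.
Field: lon ⌊79.1163/20⌋ = 3 → D; lat ⌊121.0305/10⌋ = 12 → M.
Square: lon ⌊19.1163/2⌋ = 9; lat ⌊1.0305/1⌋ = 1.
Subsquare: lon ⌊1.1163/0.0833333⌋ = 13 → n; lat ⌊0.0305/0.0416667⌋ = 0 → a.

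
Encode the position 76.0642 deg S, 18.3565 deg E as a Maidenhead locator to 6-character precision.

Offset from 180°W / 90°S: lon 198.3565°, lat 13.9358°.
Field: 198.3565/20 → 9 → J, 13.9358/10 → 1 → B; chars JB.
Square: 18.3565/2 → 9, 3.9358/1 → 3; chars 93.
Subsquare: 0.3565/0.0833333 → 4 → e, 0.9358/0.0416667 → 22 → w; chars ew.

JB93ew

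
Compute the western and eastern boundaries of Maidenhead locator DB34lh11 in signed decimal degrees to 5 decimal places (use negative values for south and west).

Field D=3, B=1: +3·20° lon, +1·10° lat → SW at lon -120°, lat -80°.
Square 3, 4: +3·2° lon, +4·1° lat → SW at lon -114°, lat -76°.
Subsquare l=11, h=7: +11·0.0833333° lon, +7·0.0416667° lat → SW at lon -113.083°, lat -75.7083°.
Extended square 1, 1: +1·0.00833333° lon, +1·0.00416667° lat → SW at lon -113.075°, lat -75.7042°.
Cell spans 0.00833333° lon × 0.00416667° lat.
west -113.07500, east -113.06667.

-113.07500, -113.06667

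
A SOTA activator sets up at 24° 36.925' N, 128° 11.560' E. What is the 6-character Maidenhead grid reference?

PL44co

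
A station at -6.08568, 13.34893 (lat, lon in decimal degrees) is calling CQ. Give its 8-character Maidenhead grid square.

Shift to the Maidenhead origin (180°W, 90°S): lon 193.34893, lat 83.91432.
Field (20°×10°, letters A–R): lon ⌊193.34893/20⌋ = 9 → J; lat ⌊83.91432/10⌋ = 8 → I.
Square (2°×1°, digits 0–9): lon ⌊13.34893/2⌋ = 6; lat ⌊3.91432/1⌋ = 3.
Subsquare (5′×2.5′, letters a–x): lon ⌊1.34893/0.0833333⌋ = 16 → q; lat ⌊0.91432/0.0416667⌋ = 21 → v.
Extended square (30″×15″, digits 0–9): lon ⌊0.01560/0.00833333⌋ = 1; lat ⌊0.03932/0.00416667⌋ = 9.

JI63qv19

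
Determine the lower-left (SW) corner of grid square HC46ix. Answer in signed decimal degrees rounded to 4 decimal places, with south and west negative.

-63.0417, -31.3333

Field H=7, C=2: +7·20° lon, +2·10° lat → SW at lon -40°, lat -70°.
Square 4, 6: +4·2° lon, +6·1° lat → SW at lon -32°, lat -64°.
Subsquare i=8, x=23: +8·0.0833333° lon, +23·0.0416667° lat → SW at lon -31.3333°, lat -63.0417°.
latitude -63.0417, longitude -31.3333.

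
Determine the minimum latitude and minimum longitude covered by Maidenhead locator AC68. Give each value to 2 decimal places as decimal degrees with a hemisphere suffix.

62.00° S, 168.00° W

Field A=0, C=2: +0·20° lon, +2·10° lat → SW at lon -180°, lat -70°.
Square 6, 8: +6·2° lon, +8·1° lat → SW at lon -168°, lat -62°.
latitude 62.00° S, longitude 168.00° W.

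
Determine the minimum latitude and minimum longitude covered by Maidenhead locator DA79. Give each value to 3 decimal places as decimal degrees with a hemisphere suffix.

81.000° S, 106.000° W

Field D=3, A=0: +3·20° lon, +0·10° lat → SW at lon -120°, lat -90°.
Square 7, 9: +7·2° lon, +9·1° lat → SW at lon -106°, lat -81°.
latitude 81.000° S, longitude 106.000° W.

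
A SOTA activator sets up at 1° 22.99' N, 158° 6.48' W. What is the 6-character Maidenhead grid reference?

BJ01wj

Offset from 180°W / 90°S: lon 21.8920°, lat 91.3832°.
Field: 21.8920/20 → 1 → B, 91.3832/10 → 9 → J; chars BJ.
Square: 1.8920/2 → 0, 1.3832/1 → 1; chars 01.
Subsquare: 1.8920/0.0833333 → 22 → w, 0.3832/0.0416667 → 9 → j; chars wj.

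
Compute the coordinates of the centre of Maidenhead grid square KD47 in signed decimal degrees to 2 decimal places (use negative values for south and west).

Field K=10, D=3: +10·20° lon, +3·10° lat → SW at lon 20°, lat -60°.
Square 4, 7: +4·2° lon, +7·1° lat → SW at lon 28°, lat -53°.
Cell spans 2° lon × 1° lat. Centre is SW corner plus half of each.
latitude -52.50, longitude 29.00.

-52.50, 29.00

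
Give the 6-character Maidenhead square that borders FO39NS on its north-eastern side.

FO39ot

Longitude subsquare n = 13; +1 → 14 = o.
Latitude subsquare s = 18; +1 → 19 = t.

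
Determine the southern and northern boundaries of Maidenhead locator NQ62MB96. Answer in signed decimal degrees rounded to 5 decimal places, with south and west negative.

Field N=13, Q=16: +13·20° lon, +16·10° lat → SW at lon 80°, lat 70°.
Square 6, 2: +6·2° lon, +2·1° lat → SW at lon 92°, lat 72°.
Subsquare m=12, b=1: +12·0.0833333° lon, +1·0.0416667° lat → SW at lon 93°, lat 72.0417°.
Extended square 9, 6: +9·0.00833333° lon, +6·0.00416667° lat → SW at lon 93.075°, lat 72.0667°.
Cell spans 0.00833333° lon × 0.00416667° lat.
south 72.06667, north 72.07083.

72.06667, 72.07083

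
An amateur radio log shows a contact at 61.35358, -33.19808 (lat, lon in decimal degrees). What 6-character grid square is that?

HP31ji

Add 180° to longitude and 90° to latitude: 146.8019, 151.3536.
Field (20°×10°, letters A–R): 146.8019/20 → 7 → H, 151.3536/10 → 15 → P; chars HP.
Square (2°×1°, digits 0–9): 6.8019/2 → 3, 1.3536/1 → 1; chars 31.
Subsquare (5′×2.5′, letters a–x): 0.8019/0.0833333 → 9 → j, 0.3536/0.0416667 → 8 → i; chars ji.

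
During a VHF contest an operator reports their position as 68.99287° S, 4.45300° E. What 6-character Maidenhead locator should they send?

JC21fa

Add 180° to longitude and 90° to latitude: 184.4530, 21.0071.
Field (20°×10°, letters A–R): lon ⌊184.4530/20⌋ = 9 → J; lat ⌊21.0071/10⌋ = 2 → C.
Square (2°×1°, digits 0–9): lon ⌊4.4530/2⌋ = 2; lat ⌊1.0071/1⌋ = 1.
Subsquare (5′×2.5′, letters a–x): lon ⌊0.4530/0.0833333⌋ = 5 → f; lat ⌊0.0071/0.0416667⌋ = 0 → a.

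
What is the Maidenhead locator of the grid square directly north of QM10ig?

QM10ih

Latitude subsquare g = 6; +1 → 7 = h.
The longitude characters are unchanged.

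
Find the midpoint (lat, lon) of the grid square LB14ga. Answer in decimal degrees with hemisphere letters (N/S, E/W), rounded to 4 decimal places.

Field L=11, B=1: +11·20° lon, +1·10° lat → SW at lon 40°, lat -80°.
Square 1, 4: +1·2° lon, +4·1° lat → SW at lon 42°, lat -76°.
Subsquare g=6, a=0: +6·0.0833333° lon, +0·0.0416667° lat → SW at lon 42.5°, lat -76°.
Cell spans 0.0833333° lon × 0.0416667° lat. Centre is SW corner plus half of each.
latitude 75.9792° S, longitude 42.5417° E.

75.9792° S, 42.5417° E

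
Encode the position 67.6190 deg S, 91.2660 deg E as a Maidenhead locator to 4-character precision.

NC52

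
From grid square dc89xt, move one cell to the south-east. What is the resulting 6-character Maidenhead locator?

DC99as

Longitude subsquare x = 23; +1 → 24, wraps to 0 = a, carry into square.
Longitude square 8; +1 → 9.
Latitude subsquare t = 19; −1 → 18 = s.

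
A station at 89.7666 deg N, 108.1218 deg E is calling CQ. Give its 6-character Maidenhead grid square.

Add 180° to longitude and 90° to latitude: 288.1218, 179.7666.
Field (20°×10°, letters A–R): lon ⌊288.1218/20⌋ = 14 → O; lat ⌊179.7666/10⌋ = 17 → R.
Square (2°×1°, digits 0–9): lon ⌊8.1218/2⌋ = 4; lat ⌊9.7666/1⌋ = 9.
Subsquare (5′×2.5′, letters a–x): lon ⌊0.1218/0.0833333⌋ = 1 → b; lat ⌊0.7666/0.0416667⌋ = 18 → s.

OR49bs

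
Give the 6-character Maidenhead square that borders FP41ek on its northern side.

Latitude subsquare k = 10; +1 → 11 = l.
The longitude characters are unchanged.

FP41el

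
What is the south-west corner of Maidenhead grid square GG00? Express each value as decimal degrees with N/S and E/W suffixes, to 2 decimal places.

Field G=6, G=6: +6·20° lon, +6·10° lat → SW at lon -60°, lat -30°.
Square 0, 0: +0·2° lon, +0·1° lat → SW at lon -60°, lat -30°.
latitude 30.00° S, longitude 60.00° W.

30.00° S, 60.00° W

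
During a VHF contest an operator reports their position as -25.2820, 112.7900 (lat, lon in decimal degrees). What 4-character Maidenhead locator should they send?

Add 180° to longitude and 90° to latitude: 292.79, 64.72.
Field: lon ⌊292.79/20⌋ = 14 → O; lat ⌊64.72/10⌋ = 6 → G.
Square: lon ⌊12.79/2⌋ = 6; lat ⌊4.72/1⌋ = 4.

OG64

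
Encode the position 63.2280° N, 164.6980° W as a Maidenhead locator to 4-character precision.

AP73

Shift to the Maidenhead origin (180°W, 90°S): lon 15.30, lat 153.23.
Field: 15.30/20 → 0 → A, 153.23/10 → 15 → P; chars AP.
Square: 15.30/2 → 7, 3.23/1 → 3; chars 73.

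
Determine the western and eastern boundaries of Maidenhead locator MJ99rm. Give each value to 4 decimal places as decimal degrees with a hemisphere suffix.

79.4167° E, 79.5000° E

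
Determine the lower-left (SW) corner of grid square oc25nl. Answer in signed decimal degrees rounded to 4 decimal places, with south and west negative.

-64.5417, 105.0833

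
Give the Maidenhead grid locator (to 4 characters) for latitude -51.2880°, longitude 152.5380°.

Offset from 180°W / 90°S: lon 332.54°, lat 38.71°.
Field: 332.54/20 → 16 → Q, 38.71/10 → 3 → D; chars QD.
Square: 12.54/2 → 6, 8.71/1 → 8; chars 68.

QD68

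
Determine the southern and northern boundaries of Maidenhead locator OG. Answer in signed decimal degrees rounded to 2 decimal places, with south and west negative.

-30.00, -20.00

Field O=14, G=6: +14·20° lon, +6·10° lat → SW at lon 100°, lat -30°.
Cell spans 20° lon × 10° lat.
south -30.00, north -20.00.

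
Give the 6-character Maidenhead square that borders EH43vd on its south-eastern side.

EH43wc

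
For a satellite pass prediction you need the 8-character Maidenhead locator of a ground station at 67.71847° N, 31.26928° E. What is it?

Shift to the Maidenhead origin (180°W, 90°S): lon 211.26928, lat 157.71847.
Field: 211.26928/20 → 10 → K, 157.71847/10 → 15 → P; chars KP.
Square: 11.26928/2 → 5, 7.71847/1 → 7; chars 57.
Subsquare: 1.26928/0.0833333 → 15 → p, 0.71847/0.0416667 → 17 → r; chars pr.
Extended square: 0.01928/0.00833333 → 2, 0.01014/0.00416667 → 2; chars 22.

KP57pr22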